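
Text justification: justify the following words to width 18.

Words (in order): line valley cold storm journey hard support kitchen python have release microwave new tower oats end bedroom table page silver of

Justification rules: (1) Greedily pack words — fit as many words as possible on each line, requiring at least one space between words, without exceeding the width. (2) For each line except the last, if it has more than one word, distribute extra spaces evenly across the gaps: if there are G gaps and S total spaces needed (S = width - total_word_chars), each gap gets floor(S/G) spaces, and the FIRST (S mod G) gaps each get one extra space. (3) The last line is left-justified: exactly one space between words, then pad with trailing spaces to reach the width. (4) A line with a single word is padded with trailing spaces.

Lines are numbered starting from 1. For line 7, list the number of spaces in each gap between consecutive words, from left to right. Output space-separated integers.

Line 1: ['line', 'valley', 'cold'] (min_width=16, slack=2)
Line 2: ['storm', 'journey', 'hard'] (min_width=18, slack=0)
Line 3: ['support', 'kitchen'] (min_width=15, slack=3)
Line 4: ['python', 'have'] (min_width=11, slack=7)
Line 5: ['release', 'microwave'] (min_width=17, slack=1)
Line 6: ['new', 'tower', 'oats', 'end'] (min_width=18, slack=0)
Line 7: ['bedroom', 'table', 'page'] (min_width=18, slack=0)
Line 8: ['silver', 'of'] (min_width=9, slack=9)

Answer: 1 1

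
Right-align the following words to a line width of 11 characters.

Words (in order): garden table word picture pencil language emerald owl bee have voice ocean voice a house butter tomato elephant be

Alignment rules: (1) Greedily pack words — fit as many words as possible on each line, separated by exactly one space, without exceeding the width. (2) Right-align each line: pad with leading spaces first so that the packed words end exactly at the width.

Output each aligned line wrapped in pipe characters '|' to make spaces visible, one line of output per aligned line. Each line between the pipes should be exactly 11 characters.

Answer: |     garden|
| table word|
|    picture|
|     pencil|
|   language|
|emerald owl|
|   bee have|
|voice ocean|
|    voice a|
|      house|
|     butter|
|     tomato|
|elephant be|

Derivation:
Line 1: ['garden'] (min_width=6, slack=5)
Line 2: ['table', 'word'] (min_width=10, slack=1)
Line 3: ['picture'] (min_width=7, slack=4)
Line 4: ['pencil'] (min_width=6, slack=5)
Line 5: ['language'] (min_width=8, slack=3)
Line 6: ['emerald', 'owl'] (min_width=11, slack=0)
Line 7: ['bee', 'have'] (min_width=8, slack=3)
Line 8: ['voice', 'ocean'] (min_width=11, slack=0)
Line 9: ['voice', 'a'] (min_width=7, slack=4)
Line 10: ['house'] (min_width=5, slack=6)
Line 11: ['butter'] (min_width=6, slack=5)
Line 12: ['tomato'] (min_width=6, slack=5)
Line 13: ['elephant', 'be'] (min_width=11, slack=0)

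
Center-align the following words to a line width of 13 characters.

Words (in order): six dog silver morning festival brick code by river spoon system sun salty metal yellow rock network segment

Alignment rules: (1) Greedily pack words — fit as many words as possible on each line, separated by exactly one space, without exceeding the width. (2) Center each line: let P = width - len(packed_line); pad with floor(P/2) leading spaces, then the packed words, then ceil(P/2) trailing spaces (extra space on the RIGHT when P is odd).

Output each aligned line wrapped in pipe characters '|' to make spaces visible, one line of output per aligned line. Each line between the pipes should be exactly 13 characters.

Answer: |   six dog   |
|   silver    |
|   morning   |
|  festival   |
|brick code by|
| river spoon |
| system sun  |
| salty metal |
| yellow rock |
|   network   |
|   segment   |

Derivation:
Line 1: ['six', 'dog'] (min_width=7, slack=6)
Line 2: ['silver'] (min_width=6, slack=7)
Line 3: ['morning'] (min_width=7, slack=6)
Line 4: ['festival'] (min_width=8, slack=5)
Line 5: ['brick', 'code', 'by'] (min_width=13, slack=0)
Line 6: ['river', 'spoon'] (min_width=11, slack=2)
Line 7: ['system', 'sun'] (min_width=10, slack=3)
Line 8: ['salty', 'metal'] (min_width=11, slack=2)
Line 9: ['yellow', 'rock'] (min_width=11, slack=2)
Line 10: ['network'] (min_width=7, slack=6)
Line 11: ['segment'] (min_width=7, slack=6)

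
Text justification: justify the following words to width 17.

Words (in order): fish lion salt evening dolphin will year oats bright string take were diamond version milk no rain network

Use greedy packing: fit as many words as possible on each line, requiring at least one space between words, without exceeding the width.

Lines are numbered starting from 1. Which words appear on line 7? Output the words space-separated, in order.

Answer: rain network

Derivation:
Line 1: ['fish', 'lion', 'salt'] (min_width=14, slack=3)
Line 2: ['evening', 'dolphin'] (min_width=15, slack=2)
Line 3: ['will', 'year', 'oats'] (min_width=14, slack=3)
Line 4: ['bright', 'string'] (min_width=13, slack=4)
Line 5: ['take', 'were', 'diamond'] (min_width=17, slack=0)
Line 6: ['version', 'milk', 'no'] (min_width=15, slack=2)
Line 7: ['rain', 'network'] (min_width=12, slack=5)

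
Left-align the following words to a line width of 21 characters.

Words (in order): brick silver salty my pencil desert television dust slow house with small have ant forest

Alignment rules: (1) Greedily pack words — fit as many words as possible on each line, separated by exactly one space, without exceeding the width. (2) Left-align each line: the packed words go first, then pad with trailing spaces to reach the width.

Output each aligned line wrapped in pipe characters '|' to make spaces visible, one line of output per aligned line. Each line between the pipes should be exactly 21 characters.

Line 1: ['brick', 'silver', 'salty', 'my'] (min_width=21, slack=0)
Line 2: ['pencil', 'desert'] (min_width=13, slack=8)
Line 3: ['television', 'dust', 'slow'] (min_width=20, slack=1)
Line 4: ['house', 'with', 'small', 'have'] (min_width=21, slack=0)
Line 5: ['ant', 'forest'] (min_width=10, slack=11)

Answer: |brick silver salty my|
|pencil desert        |
|television dust slow |
|house with small have|
|ant forest           |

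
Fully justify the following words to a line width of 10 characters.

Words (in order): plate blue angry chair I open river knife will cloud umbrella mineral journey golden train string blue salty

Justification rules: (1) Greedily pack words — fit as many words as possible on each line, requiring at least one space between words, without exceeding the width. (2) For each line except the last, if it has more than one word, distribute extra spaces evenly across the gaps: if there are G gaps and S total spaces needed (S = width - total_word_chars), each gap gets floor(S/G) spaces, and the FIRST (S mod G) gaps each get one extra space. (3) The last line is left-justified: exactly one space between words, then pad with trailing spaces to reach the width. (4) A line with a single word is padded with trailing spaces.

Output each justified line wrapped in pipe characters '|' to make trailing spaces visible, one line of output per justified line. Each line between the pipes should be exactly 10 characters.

Answer: |plate blue|
|angry     |
|chair    I|
|open river|
|knife will|
|cloud     |
|umbrella  |
|mineral   |
|journey   |
|golden    |
|train     |
|string    |
|blue salty|

Derivation:
Line 1: ['plate', 'blue'] (min_width=10, slack=0)
Line 2: ['angry'] (min_width=5, slack=5)
Line 3: ['chair', 'I'] (min_width=7, slack=3)
Line 4: ['open', 'river'] (min_width=10, slack=0)
Line 5: ['knife', 'will'] (min_width=10, slack=0)
Line 6: ['cloud'] (min_width=5, slack=5)
Line 7: ['umbrella'] (min_width=8, slack=2)
Line 8: ['mineral'] (min_width=7, slack=3)
Line 9: ['journey'] (min_width=7, slack=3)
Line 10: ['golden'] (min_width=6, slack=4)
Line 11: ['train'] (min_width=5, slack=5)
Line 12: ['string'] (min_width=6, slack=4)
Line 13: ['blue', 'salty'] (min_width=10, slack=0)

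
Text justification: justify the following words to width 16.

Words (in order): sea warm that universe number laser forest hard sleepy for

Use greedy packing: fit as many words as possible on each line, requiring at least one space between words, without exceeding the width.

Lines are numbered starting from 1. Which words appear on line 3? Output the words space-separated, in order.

Line 1: ['sea', 'warm', 'that'] (min_width=13, slack=3)
Line 2: ['universe', 'number'] (min_width=15, slack=1)
Line 3: ['laser', 'forest'] (min_width=12, slack=4)
Line 4: ['hard', 'sleepy', 'for'] (min_width=15, slack=1)

Answer: laser forest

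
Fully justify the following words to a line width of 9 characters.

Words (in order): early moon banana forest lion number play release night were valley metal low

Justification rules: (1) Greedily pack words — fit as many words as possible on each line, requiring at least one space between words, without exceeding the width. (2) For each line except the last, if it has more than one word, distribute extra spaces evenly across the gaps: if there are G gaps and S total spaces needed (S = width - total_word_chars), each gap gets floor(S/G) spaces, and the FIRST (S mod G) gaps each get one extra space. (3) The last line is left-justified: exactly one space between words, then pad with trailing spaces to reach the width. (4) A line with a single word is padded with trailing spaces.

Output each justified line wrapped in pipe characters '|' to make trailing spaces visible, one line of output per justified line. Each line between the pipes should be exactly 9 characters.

Answer: |early    |
|moon     |
|banana   |
|forest   |
|lion     |
|number   |
|play     |
|release  |
|night    |
|were     |
|valley   |
|metal low|

Derivation:
Line 1: ['early'] (min_width=5, slack=4)
Line 2: ['moon'] (min_width=4, slack=5)
Line 3: ['banana'] (min_width=6, slack=3)
Line 4: ['forest'] (min_width=6, slack=3)
Line 5: ['lion'] (min_width=4, slack=5)
Line 6: ['number'] (min_width=6, slack=3)
Line 7: ['play'] (min_width=4, slack=5)
Line 8: ['release'] (min_width=7, slack=2)
Line 9: ['night'] (min_width=5, slack=4)
Line 10: ['were'] (min_width=4, slack=5)
Line 11: ['valley'] (min_width=6, slack=3)
Line 12: ['metal', 'low'] (min_width=9, slack=0)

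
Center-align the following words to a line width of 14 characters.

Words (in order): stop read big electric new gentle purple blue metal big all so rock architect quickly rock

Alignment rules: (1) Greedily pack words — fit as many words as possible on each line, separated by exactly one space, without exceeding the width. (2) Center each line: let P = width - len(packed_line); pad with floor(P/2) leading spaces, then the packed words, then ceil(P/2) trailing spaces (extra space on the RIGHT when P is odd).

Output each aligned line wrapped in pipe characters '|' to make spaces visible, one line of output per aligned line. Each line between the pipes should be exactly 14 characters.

Line 1: ['stop', 'read', 'big'] (min_width=13, slack=1)
Line 2: ['electric', 'new'] (min_width=12, slack=2)
Line 3: ['gentle', 'purple'] (min_width=13, slack=1)
Line 4: ['blue', 'metal', 'big'] (min_width=14, slack=0)
Line 5: ['all', 'so', 'rock'] (min_width=11, slack=3)
Line 6: ['architect'] (min_width=9, slack=5)
Line 7: ['quickly', 'rock'] (min_width=12, slack=2)

Answer: |stop read big |
| electric new |
|gentle purple |
|blue metal big|
| all so rock  |
|  architect   |
| quickly rock |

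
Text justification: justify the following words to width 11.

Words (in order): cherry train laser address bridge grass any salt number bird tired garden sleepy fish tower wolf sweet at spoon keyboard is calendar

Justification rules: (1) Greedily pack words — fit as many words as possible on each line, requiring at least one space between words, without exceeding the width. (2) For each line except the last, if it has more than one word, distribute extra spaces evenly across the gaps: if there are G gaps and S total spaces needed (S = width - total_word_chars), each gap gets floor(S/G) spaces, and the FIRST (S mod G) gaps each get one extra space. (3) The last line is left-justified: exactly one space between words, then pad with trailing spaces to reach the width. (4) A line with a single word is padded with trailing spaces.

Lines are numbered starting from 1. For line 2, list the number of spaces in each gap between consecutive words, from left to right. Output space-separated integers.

Line 1: ['cherry'] (min_width=6, slack=5)
Line 2: ['train', 'laser'] (min_width=11, slack=0)
Line 3: ['address'] (min_width=7, slack=4)
Line 4: ['bridge'] (min_width=6, slack=5)
Line 5: ['grass', 'any'] (min_width=9, slack=2)
Line 6: ['salt', 'number'] (min_width=11, slack=0)
Line 7: ['bird', 'tired'] (min_width=10, slack=1)
Line 8: ['garden'] (min_width=6, slack=5)
Line 9: ['sleepy', 'fish'] (min_width=11, slack=0)
Line 10: ['tower', 'wolf'] (min_width=10, slack=1)
Line 11: ['sweet', 'at'] (min_width=8, slack=3)
Line 12: ['spoon'] (min_width=5, slack=6)
Line 13: ['keyboard', 'is'] (min_width=11, slack=0)
Line 14: ['calendar'] (min_width=8, slack=3)

Answer: 1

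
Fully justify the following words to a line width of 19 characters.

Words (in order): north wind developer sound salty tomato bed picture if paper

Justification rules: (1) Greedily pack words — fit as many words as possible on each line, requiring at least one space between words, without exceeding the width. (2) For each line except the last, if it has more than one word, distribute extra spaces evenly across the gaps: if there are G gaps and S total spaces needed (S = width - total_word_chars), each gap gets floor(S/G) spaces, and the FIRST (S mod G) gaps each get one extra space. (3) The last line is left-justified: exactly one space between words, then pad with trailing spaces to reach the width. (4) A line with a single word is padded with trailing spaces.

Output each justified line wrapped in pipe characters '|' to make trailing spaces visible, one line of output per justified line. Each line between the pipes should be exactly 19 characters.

Answer: |north          wind|
|developer     sound|
|salty   tomato  bed|
|picture if paper   |

Derivation:
Line 1: ['north', 'wind'] (min_width=10, slack=9)
Line 2: ['developer', 'sound'] (min_width=15, slack=4)
Line 3: ['salty', 'tomato', 'bed'] (min_width=16, slack=3)
Line 4: ['picture', 'if', 'paper'] (min_width=16, slack=3)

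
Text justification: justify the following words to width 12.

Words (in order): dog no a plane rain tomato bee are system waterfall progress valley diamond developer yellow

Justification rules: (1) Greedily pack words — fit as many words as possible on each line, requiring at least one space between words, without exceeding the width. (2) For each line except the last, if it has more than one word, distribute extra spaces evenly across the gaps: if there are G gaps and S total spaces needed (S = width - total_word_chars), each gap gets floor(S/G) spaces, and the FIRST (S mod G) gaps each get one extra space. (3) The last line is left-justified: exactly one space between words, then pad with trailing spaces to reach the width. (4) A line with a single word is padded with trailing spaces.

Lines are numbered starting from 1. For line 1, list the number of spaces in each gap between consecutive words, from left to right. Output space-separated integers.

Line 1: ['dog', 'no', 'a'] (min_width=8, slack=4)
Line 2: ['plane', 'rain'] (min_width=10, slack=2)
Line 3: ['tomato', 'bee'] (min_width=10, slack=2)
Line 4: ['are', 'system'] (min_width=10, slack=2)
Line 5: ['waterfall'] (min_width=9, slack=3)
Line 6: ['progress'] (min_width=8, slack=4)
Line 7: ['valley'] (min_width=6, slack=6)
Line 8: ['diamond'] (min_width=7, slack=5)
Line 9: ['developer'] (min_width=9, slack=3)
Line 10: ['yellow'] (min_width=6, slack=6)

Answer: 3 3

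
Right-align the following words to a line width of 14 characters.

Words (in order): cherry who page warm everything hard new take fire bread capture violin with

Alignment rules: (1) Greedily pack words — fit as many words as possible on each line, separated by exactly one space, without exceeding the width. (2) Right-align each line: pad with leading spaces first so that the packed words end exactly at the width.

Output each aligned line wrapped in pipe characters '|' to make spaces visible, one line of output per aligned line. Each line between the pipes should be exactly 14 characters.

Line 1: ['cherry', 'who'] (min_width=10, slack=4)
Line 2: ['page', 'warm'] (min_width=9, slack=5)
Line 3: ['everything'] (min_width=10, slack=4)
Line 4: ['hard', 'new', 'take'] (min_width=13, slack=1)
Line 5: ['fire', 'bread'] (min_width=10, slack=4)
Line 6: ['capture', 'violin'] (min_width=14, slack=0)
Line 7: ['with'] (min_width=4, slack=10)

Answer: |    cherry who|
|     page warm|
|    everything|
| hard new take|
|    fire bread|
|capture violin|
|          with|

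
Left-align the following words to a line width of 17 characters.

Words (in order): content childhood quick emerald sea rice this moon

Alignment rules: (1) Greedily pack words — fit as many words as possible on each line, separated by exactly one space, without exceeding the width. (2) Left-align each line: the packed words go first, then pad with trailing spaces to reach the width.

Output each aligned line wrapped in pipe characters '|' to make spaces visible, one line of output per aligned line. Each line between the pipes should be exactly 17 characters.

Line 1: ['content', 'childhood'] (min_width=17, slack=0)
Line 2: ['quick', 'emerald', 'sea'] (min_width=17, slack=0)
Line 3: ['rice', 'this', 'moon'] (min_width=14, slack=3)

Answer: |content childhood|
|quick emerald sea|
|rice this moon   |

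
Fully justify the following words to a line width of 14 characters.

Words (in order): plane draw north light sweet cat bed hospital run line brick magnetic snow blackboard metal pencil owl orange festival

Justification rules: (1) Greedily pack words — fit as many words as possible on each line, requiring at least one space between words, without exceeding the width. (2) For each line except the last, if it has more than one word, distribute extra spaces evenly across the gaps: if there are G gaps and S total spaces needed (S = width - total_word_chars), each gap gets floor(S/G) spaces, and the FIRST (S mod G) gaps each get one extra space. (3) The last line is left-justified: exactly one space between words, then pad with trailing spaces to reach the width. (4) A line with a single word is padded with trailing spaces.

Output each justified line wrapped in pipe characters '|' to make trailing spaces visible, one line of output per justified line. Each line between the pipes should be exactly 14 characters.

Line 1: ['plane', 'draw'] (min_width=10, slack=4)
Line 2: ['north', 'light'] (min_width=11, slack=3)
Line 3: ['sweet', 'cat', 'bed'] (min_width=13, slack=1)
Line 4: ['hospital', 'run'] (min_width=12, slack=2)
Line 5: ['line', 'brick'] (min_width=10, slack=4)
Line 6: ['magnetic', 'snow'] (min_width=13, slack=1)
Line 7: ['blackboard'] (min_width=10, slack=4)
Line 8: ['metal', 'pencil'] (min_width=12, slack=2)
Line 9: ['owl', 'orange'] (min_width=10, slack=4)
Line 10: ['festival'] (min_width=8, slack=6)

Answer: |plane     draw|
|north    light|
|sweet  cat bed|
|hospital   run|
|line     brick|
|magnetic  snow|
|blackboard    |
|metal   pencil|
|owl     orange|
|festival      |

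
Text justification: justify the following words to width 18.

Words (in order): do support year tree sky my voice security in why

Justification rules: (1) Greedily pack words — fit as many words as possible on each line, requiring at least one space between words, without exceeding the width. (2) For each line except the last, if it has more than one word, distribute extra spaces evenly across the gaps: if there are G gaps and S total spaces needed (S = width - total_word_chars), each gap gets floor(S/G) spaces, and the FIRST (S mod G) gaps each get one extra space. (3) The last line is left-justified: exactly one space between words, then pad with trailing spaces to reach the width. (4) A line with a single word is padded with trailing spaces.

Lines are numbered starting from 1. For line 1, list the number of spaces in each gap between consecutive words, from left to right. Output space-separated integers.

Answer: 3 2

Derivation:
Line 1: ['do', 'support', 'year'] (min_width=15, slack=3)
Line 2: ['tree', 'sky', 'my', 'voice'] (min_width=17, slack=1)
Line 3: ['security', 'in', 'why'] (min_width=15, slack=3)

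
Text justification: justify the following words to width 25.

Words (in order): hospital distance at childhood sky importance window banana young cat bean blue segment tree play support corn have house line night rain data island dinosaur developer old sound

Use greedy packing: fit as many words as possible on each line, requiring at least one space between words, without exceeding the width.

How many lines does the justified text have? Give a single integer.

Line 1: ['hospital', 'distance', 'at'] (min_width=20, slack=5)
Line 2: ['childhood', 'sky', 'importance'] (min_width=24, slack=1)
Line 3: ['window', 'banana', 'young', 'cat'] (min_width=23, slack=2)
Line 4: ['bean', 'blue', 'segment', 'tree'] (min_width=22, slack=3)
Line 5: ['play', 'support', 'corn', 'have'] (min_width=22, slack=3)
Line 6: ['house', 'line', 'night', 'rain'] (min_width=21, slack=4)
Line 7: ['data', 'island', 'dinosaur'] (min_width=20, slack=5)
Line 8: ['developer', 'old', 'sound'] (min_width=19, slack=6)
Total lines: 8

Answer: 8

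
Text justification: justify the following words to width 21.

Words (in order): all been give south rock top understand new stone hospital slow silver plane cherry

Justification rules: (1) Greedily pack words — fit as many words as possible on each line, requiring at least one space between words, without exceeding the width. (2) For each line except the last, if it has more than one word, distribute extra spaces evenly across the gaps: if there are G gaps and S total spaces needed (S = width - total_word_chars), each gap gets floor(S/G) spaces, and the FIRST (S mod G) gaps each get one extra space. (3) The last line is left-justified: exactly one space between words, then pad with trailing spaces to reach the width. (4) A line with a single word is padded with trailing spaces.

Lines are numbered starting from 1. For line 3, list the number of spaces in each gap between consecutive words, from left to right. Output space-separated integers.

Answer: 3 2

Derivation:
Line 1: ['all', 'been', 'give', 'south'] (min_width=19, slack=2)
Line 2: ['rock', 'top', 'understand'] (min_width=19, slack=2)
Line 3: ['new', 'stone', 'hospital'] (min_width=18, slack=3)
Line 4: ['slow', 'silver', 'plane'] (min_width=17, slack=4)
Line 5: ['cherry'] (min_width=6, slack=15)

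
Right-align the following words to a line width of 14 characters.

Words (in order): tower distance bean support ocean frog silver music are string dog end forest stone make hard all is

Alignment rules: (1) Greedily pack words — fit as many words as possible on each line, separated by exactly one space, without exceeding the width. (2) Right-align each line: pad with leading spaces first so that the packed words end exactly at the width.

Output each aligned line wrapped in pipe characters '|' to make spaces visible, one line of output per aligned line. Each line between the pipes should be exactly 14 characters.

Answer: |tower distance|
|  bean support|
|    ocean frog|
|  silver music|
|are string dog|
|    end forest|
|    stone make|
|   hard all is|

Derivation:
Line 1: ['tower', 'distance'] (min_width=14, slack=0)
Line 2: ['bean', 'support'] (min_width=12, slack=2)
Line 3: ['ocean', 'frog'] (min_width=10, slack=4)
Line 4: ['silver', 'music'] (min_width=12, slack=2)
Line 5: ['are', 'string', 'dog'] (min_width=14, slack=0)
Line 6: ['end', 'forest'] (min_width=10, slack=4)
Line 7: ['stone', 'make'] (min_width=10, slack=4)
Line 8: ['hard', 'all', 'is'] (min_width=11, slack=3)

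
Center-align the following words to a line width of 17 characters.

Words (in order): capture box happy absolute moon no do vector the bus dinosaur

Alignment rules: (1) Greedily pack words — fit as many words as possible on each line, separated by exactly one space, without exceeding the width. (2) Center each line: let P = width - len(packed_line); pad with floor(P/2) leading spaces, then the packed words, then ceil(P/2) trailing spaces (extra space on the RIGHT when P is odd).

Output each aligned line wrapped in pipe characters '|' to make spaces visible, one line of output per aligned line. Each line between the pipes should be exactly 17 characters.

Line 1: ['capture', 'box', 'happy'] (min_width=17, slack=0)
Line 2: ['absolute', 'moon', 'no'] (min_width=16, slack=1)
Line 3: ['do', 'vector', 'the', 'bus'] (min_width=17, slack=0)
Line 4: ['dinosaur'] (min_width=8, slack=9)

Answer: |capture box happy|
|absolute moon no |
|do vector the bus|
|    dinosaur     |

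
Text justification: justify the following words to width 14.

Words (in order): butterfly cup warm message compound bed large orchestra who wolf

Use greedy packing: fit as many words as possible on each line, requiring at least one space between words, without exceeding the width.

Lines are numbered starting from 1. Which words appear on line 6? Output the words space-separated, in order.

Line 1: ['butterfly', 'cup'] (min_width=13, slack=1)
Line 2: ['warm', 'message'] (min_width=12, slack=2)
Line 3: ['compound', 'bed'] (min_width=12, slack=2)
Line 4: ['large'] (min_width=5, slack=9)
Line 5: ['orchestra', 'who'] (min_width=13, slack=1)
Line 6: ['wolf'] (min_width=4, slack=10)

Answer: wolf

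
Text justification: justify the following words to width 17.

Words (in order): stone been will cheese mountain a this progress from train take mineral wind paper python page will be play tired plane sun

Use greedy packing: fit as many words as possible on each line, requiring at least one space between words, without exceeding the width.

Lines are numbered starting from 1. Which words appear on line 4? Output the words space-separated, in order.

Answer: from train take

Derivation:
Line 1: ['stone', 'been', 'will'] (min_width=15, slack=2)
Line 2: ['cheese', 'mountain', 'a'] (min_width=17, slack=0)
Line 3: ['this', 'progress'] (min_width=13, slack=4)
Line 4: ['from', 'train', 'take'] (min_width=15, slack=2)
Line 5: ['mineral', 'wind'] (min_width=12, slack=5)
Line 6: ['paper', 'python', 'page'] (min_width=17, slack=0)
Line 7: ['will', 'be', 'play'] (min_width=12, slack=5)
Line 8: ['tired', 'plane', 'sun'] (min_width=15, slack=2)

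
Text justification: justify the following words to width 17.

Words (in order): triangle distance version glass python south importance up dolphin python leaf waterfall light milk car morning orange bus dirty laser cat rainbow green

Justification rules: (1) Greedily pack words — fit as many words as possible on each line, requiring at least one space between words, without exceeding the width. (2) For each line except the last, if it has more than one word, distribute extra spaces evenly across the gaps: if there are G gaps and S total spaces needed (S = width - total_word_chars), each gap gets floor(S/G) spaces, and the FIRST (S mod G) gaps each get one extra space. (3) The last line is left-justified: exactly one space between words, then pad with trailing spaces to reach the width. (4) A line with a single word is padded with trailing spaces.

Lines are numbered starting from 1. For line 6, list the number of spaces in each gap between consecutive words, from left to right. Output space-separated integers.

Answer: 4

Derivation:
Line 1: ['triangle', 'distance'] (min_width=17, slack=0)
Line 2: ['version', 'glass'] (min_width=13, slack=4)
Line 3: ['python', 'south'] (min_width=12, slack=5)
Line 4: ['importance', 'up'] (min_width=13, slack=4)
Line 5: ['dolphin', 'python'] (min_width=14, slack=3)
Line 6: ['leaf', 'waterfall'] (min_width=14, slack=3)
Line 7: ['light', 'milk', 'car'] (min_width=14, slack=3)
Line 8: ['morning', 'orange'] (min_width=14, slack=3)
Line 9: ['bus', 'dirty', 'laser'] (min_width=15, slack=2)
Line 10: ['cat', 'rainbow', 'green'] (min_width=17, slack=0)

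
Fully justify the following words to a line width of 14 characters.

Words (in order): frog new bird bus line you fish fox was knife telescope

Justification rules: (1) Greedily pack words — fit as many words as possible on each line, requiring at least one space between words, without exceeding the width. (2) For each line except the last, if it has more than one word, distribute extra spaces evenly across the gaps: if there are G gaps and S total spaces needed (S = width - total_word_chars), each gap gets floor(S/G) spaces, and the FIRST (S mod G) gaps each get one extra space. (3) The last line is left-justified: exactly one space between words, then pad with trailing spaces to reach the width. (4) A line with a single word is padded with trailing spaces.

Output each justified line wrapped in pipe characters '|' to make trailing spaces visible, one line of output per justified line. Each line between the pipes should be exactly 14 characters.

Answer: |frog  new bird|
|bus  line  you|
|fish  fox  was|
|knife         |
|telescope     |

Derivation:
Line 1: ['frog', 'new', 'bird'] (min_width=13, slack=1)
Line 2: ['bus', 'line', 'you'] (min_width=12, slack=2)
Line 3: ['fish', 'fox', 'was'] (min_width=12, slack=2)
Line 4: ['knife'] (min_width=5, slack=9)
Line 5: ['telescope'] (min_width=9, slack=5)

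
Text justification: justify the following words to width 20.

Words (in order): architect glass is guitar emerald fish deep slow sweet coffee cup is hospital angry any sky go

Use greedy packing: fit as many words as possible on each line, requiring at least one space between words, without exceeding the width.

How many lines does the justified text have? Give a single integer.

Answer: 6

Derivation:
Line 1: ['architect', 'glass', 'is'] (min_width=18, slack=2)
Line 2: ['guitar', 'emerald', 'fish'] (min_width=19, slack=1)
Line 3: ['deep', 'slow', 'sweet'] (min_width=15, slack=5)
Line 4: ['coffee', 'cup', 'is'] (min_width=13, slack=7)
Line 5: ['hospital', 'angry', 'any'] (min_width=18, slack=2)
Line 6: ['sky', 'go'] (min_width=6, slack=14)
Total lines: 6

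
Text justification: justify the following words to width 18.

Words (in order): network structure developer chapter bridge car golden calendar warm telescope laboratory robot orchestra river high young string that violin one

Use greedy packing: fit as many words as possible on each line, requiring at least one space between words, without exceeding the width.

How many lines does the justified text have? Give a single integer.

Answer: 9

Derivation:
Line 1: ['network', 'structure'] (min_width=17, slack=1)
Line 2: ['developer', 'chapter'] (min_width=17, slack=1)
Line 3: ['bridge', 'car', 'golden'] (min_width=17, slack=1)
Line 4: ['calendar', 'warm'] (min_width=13, slack=5)
Line 5: ['telescope'] (min_width=9, slack=9)
Line 6: ['laboratory', 'robot'] (min_width=16, slack=2)
Line 7: ['orchestra', 'river'] (min_width=15, slack=3)
Line 8: ['high', 'young', 'string'] (min_width=17, slack=1)
Line 9: ['that', 'violin', 'one'] (min_width=15, slack=3)
Total lines: 9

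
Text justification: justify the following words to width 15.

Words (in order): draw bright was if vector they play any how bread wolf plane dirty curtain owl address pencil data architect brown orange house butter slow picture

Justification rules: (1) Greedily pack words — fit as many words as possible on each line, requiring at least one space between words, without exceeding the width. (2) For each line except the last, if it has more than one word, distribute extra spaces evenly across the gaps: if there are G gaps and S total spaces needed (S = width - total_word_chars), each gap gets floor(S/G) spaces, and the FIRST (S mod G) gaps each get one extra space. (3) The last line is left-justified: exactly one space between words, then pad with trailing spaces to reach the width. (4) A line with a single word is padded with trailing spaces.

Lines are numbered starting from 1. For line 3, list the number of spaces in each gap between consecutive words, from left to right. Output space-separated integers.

Answer: 3 2

Derivation:
Line 1: ['draw', 'bright', 'was'] (min_width=15, slack=0)
Line 2: ['if', 'vector', 'they'] (min_width=14, slack=1)
Line 3: ['play', 'any', 'how'] (min_width=12, slack=3)
Line 4: ['bread', 'wolf'] (min_width=10, slack=5)
Line 5: ['plane', 'dirty'] (min_width=11, slack=4)
Line 6: ['curtain', 'owl'] (min_width=11, slack=4)
Line 7: ['address', 'pencil'] (min_width=14, slack=1)
Line 8: ['data', 'architect'] (min_width=14, slack=1)
Line 9: ['brown', 'orange'] (min_width=12, slack=3)
Line 10: ['house', 'butter'] (min_width=12, slack=3)
Line 11: ['slow', 'picture'] (min_width=12, slack=3)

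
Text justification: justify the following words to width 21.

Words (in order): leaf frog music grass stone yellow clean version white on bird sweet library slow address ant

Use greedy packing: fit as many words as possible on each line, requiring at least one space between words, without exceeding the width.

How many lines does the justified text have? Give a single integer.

Line 1: ['leaf', 'frog', 'music', 'grass'] (min_width=21, slack=0)
Line 2: ['stone', 'yellow', 'clean'] (min_width=18, slack=3)
Line 3: ['version', 'white', 'on', 'bird'] (min_width=21, slack=0)
Line 4: ['sweet', 'library', 'slow'] (min_width=18, slack=3)
Line 5: ['address', 'ant'] (min_width=11, slack=10)
Total lines: 5

Answer: 5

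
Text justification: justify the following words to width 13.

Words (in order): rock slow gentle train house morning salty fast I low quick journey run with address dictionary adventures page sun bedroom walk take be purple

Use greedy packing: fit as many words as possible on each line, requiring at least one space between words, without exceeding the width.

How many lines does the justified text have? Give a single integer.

Line 1: ['rock', 'slow'] (min_width=9, slack=4)
Line 2: ['gentle', 'train'] (min_width=12, slack=1)
Line 3: ['house', 'morning'] (min_width=13, slack=0)
Line 4: ['salty', 'fast', 'I'] (min_width=12, slack=1)
Line 5: ['low', 'quick'] (min_width=9, slack=4)
Line 6: ['journey', 'run'] (min_width=11, slack=2)
Line 7: ['with', 'address'] (min_width=12, slack=1)
Line 8: ['dictionary'] (min_width=10, slack=3)
Line 9: ['adventures'] (min_width=10, slack=3)
Line 10: ['page', 'sun'] (min_width=8, slack=5)
Line 11: ['bedroom', 'walk'] (min_width=12, slack=1)
Line 12: ['take', 'be'] (min_width=7, slack=6)
Line 13: ['purple'] (min_width=6, slack=7)
Total lines: 13

Answer: 13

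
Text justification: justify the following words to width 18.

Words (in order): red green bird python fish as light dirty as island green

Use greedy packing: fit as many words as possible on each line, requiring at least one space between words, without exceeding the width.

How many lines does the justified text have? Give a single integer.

Answer: 4

Derivation:
Line 1: ['red', 'green', 'bird'] (min_width=14, slack=4)
Line 2: ['python', 'fish', 'as'] (min_width=14, slack=4)
Line 3: ['light', 'dirty', 'as'] (min_width=14, slack=4)
Line 4: ['island', 'green'] (min_width=12, slack=6)
Total lines: 4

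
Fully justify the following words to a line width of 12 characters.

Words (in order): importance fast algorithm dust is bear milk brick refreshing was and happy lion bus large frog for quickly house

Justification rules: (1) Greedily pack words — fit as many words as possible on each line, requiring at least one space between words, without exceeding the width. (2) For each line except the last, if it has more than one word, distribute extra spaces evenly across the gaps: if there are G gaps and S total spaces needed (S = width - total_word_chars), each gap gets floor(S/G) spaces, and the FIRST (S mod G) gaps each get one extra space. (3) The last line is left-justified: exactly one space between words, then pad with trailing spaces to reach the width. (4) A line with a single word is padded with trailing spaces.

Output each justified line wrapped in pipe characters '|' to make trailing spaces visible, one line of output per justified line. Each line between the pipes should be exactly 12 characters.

Line 1: ['importance'] (min_width=10, slack=2)
Line 2: ['fast'] (min_width=4, slack=8)
Line 3: ['algorithm'] (min_width=9, slack=3)
Line 4: ['dust', 'is', 'bear'] (min_width=12, slack=0)
Line 5: ['milk', 'brick'] (min_width=10, slack=2)
Line 6: ['refreshing'] (min_width=10, slack=2)
Line 7: ['was', 'and'] (min_width=7, slack=5)
Line 8: ['happy', 'lion'] (min_width=10, slack=2)
Line 9: ['bus', 'large'] (min_width=9, slack=3)
Line 10: ['frog', 'for'] (min_width=8, slack=4)
Line 11: ['quickly'] (min_width=7, slack=5)
Line 12: ['house'] (min_width=5, slack=7)

Answer: |importance  |
|fast        |
|algorithm   |
|dust is bear|
|milk   brick|
|refreshing  |
|was      and|
|happy   lion|
|bus    large|
|frog     for|
|quickly     |
|house       |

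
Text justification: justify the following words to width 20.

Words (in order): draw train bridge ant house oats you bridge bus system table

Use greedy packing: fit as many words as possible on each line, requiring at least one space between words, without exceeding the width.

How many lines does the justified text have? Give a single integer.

Answer: 4

Derivation:
Line 1: ['draw', 'train', 'bridge'] (min_width=17, slack=3)
Line 2: ['ant', 'house', 'oats', 'you'] (min_width=18, slack=2)
Line 3: ['bridge', 'bus', 'system'] (min_width=17, slack=3)
Line 4: ['table'] (min_width=5, slack=15)
Total lines: 4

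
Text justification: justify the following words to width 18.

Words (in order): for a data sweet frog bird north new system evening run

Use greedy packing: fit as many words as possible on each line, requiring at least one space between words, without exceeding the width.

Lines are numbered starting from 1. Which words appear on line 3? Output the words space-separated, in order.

Line 1: ['for', 'a', 'data', 'sweet'] (min_width=16, slack=2)
Line 2: ['frog', 'bird', 'north'] (min_width=15, slack=3)
Line 3: ['new', 'system', 'evening'] (min_width=18, slack=0)
Line 4: ['run'] (min_width=3, slack=15)

Answer: new system evening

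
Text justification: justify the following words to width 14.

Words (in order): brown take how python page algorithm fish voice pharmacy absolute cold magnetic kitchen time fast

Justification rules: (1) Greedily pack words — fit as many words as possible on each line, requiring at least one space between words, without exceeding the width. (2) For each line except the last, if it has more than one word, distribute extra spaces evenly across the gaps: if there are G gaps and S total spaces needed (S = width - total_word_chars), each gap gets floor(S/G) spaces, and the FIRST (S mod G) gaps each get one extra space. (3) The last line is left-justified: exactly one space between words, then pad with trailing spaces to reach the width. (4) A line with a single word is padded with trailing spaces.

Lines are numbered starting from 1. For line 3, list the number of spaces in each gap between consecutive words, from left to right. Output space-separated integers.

Answer: 1

Derivation:
Line 1: ['brown', 'take', 'how'] (min_width=14, slack=0)
Line 2: ['python', 'page'] (min_width=11, slack=3)
Line 3: ['algorithm', 'fish'] (min_width=14, slack=0)
Line 4: ['voice', 'pharmacy'] (min_width=14, slack=0)
Line 5: ['absolute', 'cold'] (min_width=13, slack=1)
Line 6: ['magnetic'] (min_width=8, slack=6)
Line 7: ['kitchen', 'time'] (min_width=12, slack=2)
Line 8: ['fast'] (min_width=4, slack=10)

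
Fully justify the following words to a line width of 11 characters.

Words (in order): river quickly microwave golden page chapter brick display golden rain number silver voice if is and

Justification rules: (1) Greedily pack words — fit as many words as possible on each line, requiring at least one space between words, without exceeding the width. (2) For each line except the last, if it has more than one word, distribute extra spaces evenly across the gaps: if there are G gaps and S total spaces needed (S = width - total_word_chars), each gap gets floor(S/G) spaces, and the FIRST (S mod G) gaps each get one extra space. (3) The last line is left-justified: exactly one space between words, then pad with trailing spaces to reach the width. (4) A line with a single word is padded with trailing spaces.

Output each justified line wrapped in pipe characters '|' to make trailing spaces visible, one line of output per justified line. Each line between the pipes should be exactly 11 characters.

Answer: |river      |
|quickly    |
|microwave  |
|golden page|
|chapter    |
|brick      |
|display    |
|golden rain|
|number     |
|silver     |
|voice if is|
|and        |

Derivation:
Line 1: ['river'] (min_width=5, slack=6)
Line 2: ['quickly'] (min_width=7, slack=4)
Line 3: ['microwave'] (min_width=9, slack=2)
Line 4: ['golden', 'page'] (min_width=11, slack=0)
Line 5: ['chapter'] (min_width=7, slack=4)
Line 6: ['brick'] (min_width=5, slack=6)
Line 7: ['display'] (min_width=7, slack=4)
Line 8: ['golden', 'rain'] (min_width=11, slack=0)
Line 9: ['number'] (min_width=6, slack=5)
Line 10: ['silver'] (min_width=6, slack=5)
Line 11: ['voice', 'if', 'is'] (min_width=11, slack=0)
Line 12: ['and'] (min_width=3, slack=8)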